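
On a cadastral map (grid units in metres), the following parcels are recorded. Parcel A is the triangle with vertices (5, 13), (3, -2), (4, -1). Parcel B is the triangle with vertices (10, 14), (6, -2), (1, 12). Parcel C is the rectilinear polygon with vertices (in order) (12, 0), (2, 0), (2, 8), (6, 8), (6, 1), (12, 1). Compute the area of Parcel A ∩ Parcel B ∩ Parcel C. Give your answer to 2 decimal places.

The intersection is the polygon with vertices (4.274,2.833), (3.816,4.117), (4.333,8), (4.643,8).
By the shoelace formula its area is 2.02.

2.02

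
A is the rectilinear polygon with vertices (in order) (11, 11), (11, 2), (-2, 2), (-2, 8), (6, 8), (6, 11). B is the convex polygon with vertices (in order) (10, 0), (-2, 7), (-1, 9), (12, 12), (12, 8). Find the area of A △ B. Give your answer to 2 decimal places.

|A| = 93, |B| = 94.5, |A∩B| = 70.5009.
|A △ B| = |A| + |B| − 2·|A∩B| = 93 + 94.5 − 141.0018 = 46.50.

46.50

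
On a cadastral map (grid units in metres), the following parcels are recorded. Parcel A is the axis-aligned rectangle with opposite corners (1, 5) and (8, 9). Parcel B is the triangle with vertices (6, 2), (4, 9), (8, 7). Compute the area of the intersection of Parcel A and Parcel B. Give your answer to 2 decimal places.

8.91

The intersection is the polygon with vertices (5.143,5), (4,9), (8,7), (7.2,5).
By the shoelace formula its area is 8.91.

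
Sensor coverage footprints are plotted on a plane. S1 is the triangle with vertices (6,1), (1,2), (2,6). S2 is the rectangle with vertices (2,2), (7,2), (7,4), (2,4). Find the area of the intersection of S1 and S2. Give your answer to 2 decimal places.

4.80

The intersection is the polygon with vertices (5.2,2), (2,2), (2,4), (3.6,4).
By the shoelace formula its area is 4.80.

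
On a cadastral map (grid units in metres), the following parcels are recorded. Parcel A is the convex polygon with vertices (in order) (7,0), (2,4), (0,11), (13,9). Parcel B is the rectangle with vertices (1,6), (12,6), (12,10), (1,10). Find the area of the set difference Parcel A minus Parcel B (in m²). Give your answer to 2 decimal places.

37.40

|Parcel A| = 78, |Parcel A∩Parcel B| = 40.6016.
|Parcel A ∖ Parcel B| = |Parcel A| − |Parcel A∩Parcel B| = 78 − 40.6016 = 37.40.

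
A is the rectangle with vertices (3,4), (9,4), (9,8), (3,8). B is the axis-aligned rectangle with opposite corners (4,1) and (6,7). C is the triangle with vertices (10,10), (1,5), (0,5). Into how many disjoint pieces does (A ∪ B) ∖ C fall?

2

(A ∪ B) ∖ C splits into 2 disjoint pieces (area 26.7889, area 2.25).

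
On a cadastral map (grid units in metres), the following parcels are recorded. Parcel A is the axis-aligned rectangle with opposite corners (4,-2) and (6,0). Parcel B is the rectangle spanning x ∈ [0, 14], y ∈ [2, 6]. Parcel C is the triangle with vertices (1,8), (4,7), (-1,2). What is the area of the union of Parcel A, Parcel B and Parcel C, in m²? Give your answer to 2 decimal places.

By inclusion–exclusion:
Individual areas: |Parcel A| = 4, |Parcel B| = 56, |Parcel C| = 10.
|Parcel A∩Parcel B| = 0 (no overlap).
|Parcel A∩Parcel C| = 0.
|Parcel B∩Parcel C| = 4.3333.
|Parcel A∩Parcel B∩Parcel C| = 0.
|Parcel A ∪ Parcel B ∪ Parcel C| = 70 − 4.3333 + 0 = 65.67.

65.67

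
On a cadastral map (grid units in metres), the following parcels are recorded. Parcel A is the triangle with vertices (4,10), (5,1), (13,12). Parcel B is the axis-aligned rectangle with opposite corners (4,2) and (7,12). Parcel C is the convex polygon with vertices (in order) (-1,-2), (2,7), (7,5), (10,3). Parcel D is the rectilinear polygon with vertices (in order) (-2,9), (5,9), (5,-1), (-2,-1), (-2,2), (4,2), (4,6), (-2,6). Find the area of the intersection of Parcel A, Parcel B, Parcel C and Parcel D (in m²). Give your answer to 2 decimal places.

1.28

The intersection is the polygon with vertices (4.889,2), (4.442,6.023), (5,5.8), (5,2).
By the shoelace formula its area is 1.28.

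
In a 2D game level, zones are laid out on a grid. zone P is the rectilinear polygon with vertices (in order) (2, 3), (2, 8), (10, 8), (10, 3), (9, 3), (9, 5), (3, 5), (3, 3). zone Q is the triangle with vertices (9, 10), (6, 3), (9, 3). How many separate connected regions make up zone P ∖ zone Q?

zone P ∖ zone Q splits into 2 disjoint pieces (area 18.5, area 5).

2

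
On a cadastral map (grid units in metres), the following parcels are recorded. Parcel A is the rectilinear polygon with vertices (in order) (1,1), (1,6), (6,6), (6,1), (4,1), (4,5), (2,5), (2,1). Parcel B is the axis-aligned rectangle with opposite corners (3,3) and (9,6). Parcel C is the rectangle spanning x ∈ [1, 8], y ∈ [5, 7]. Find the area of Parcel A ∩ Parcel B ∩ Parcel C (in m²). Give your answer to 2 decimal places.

3.00

The intersection is the polygon with vertices (6,5), (4,5), (3,5), (3,6), (6,6).
By the shoelace formula its area is 3.00.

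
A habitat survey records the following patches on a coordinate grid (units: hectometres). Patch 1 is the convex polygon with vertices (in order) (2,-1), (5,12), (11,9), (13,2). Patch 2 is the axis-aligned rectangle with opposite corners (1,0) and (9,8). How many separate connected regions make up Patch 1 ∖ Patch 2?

Patch 1 ∖ Patch 2 splits into 2 disjoint pieces (area 1.7179, area 38.028).

2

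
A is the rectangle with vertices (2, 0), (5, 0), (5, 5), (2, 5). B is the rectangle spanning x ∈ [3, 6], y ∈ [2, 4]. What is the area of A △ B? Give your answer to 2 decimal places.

|A∩B|: x∈[3,5], y∈[2,4] → 2·2 = 4.
|A △ B| = |A| + |B| − 2·|A∩B| = 15 + 6 − 8 = 13.00.

13.00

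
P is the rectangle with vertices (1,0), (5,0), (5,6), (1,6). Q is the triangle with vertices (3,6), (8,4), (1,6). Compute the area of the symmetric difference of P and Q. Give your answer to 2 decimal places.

23.03

|P| = 24, |Q| = 2, |P∩Q| = 1.4857.
|P △ Q| = |P| + |Q| − 2·|P∩Q| = 24 + 2 − 2.9714 = 23.03.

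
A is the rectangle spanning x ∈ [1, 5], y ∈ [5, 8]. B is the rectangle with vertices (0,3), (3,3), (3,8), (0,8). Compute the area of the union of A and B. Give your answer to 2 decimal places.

21.00

By inclusion–exclusion:
Individual areas: |A| = 12, |B| = 15.
|A∩B|: x∈[1,3], y∈[5,8] → 2·3 = 6.
|A ∪ B| = 27 − 6 = 21.00.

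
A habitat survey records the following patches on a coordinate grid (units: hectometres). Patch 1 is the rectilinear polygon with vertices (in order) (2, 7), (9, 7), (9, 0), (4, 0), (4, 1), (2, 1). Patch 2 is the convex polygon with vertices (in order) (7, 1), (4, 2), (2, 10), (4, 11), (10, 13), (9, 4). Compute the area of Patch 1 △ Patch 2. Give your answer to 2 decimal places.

52.75

|Patch 1| = 47, |Patch 2| = 63, |Patch 1∩Patch 2| = 28.625.
|Patch 1 △ Patch 2| = |Patch 1| + |Patch 2| − 2·|Patch 1∩Patch 2| = 47 + 63 − 57.25 = 52.75.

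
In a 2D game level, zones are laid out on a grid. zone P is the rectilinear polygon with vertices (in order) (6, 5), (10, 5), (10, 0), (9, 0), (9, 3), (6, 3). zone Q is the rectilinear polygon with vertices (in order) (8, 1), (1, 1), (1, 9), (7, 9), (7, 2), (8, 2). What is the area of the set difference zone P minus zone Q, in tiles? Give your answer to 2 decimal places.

9.00

|zone P| = 11, |zone P∩zone Q| = 2.
|zone P ∖ zone Q| = |zone P| − |zone P∩zone Q| = 11 − 2 = 9.00.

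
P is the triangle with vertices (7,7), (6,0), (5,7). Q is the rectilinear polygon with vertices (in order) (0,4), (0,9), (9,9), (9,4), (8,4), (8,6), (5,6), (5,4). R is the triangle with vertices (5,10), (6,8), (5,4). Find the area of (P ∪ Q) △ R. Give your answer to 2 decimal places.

|P ∪ Q| = 44.1429.
|(P ∪ Q) ∩ R| = 2.4123.
|(P ∪ Q) △ R| = 44.1429 + 3 − 4.8247 = 42.32.

42.32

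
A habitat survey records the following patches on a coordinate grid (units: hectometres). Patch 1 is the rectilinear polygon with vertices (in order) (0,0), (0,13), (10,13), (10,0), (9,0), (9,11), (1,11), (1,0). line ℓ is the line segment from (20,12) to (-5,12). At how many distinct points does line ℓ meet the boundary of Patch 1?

The segment meets the boundary at (0,12), (10,12).

2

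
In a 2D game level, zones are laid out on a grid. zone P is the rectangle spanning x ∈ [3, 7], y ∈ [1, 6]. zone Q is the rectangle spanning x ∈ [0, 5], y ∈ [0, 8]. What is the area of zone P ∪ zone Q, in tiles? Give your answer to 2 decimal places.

By inclusion–exclusion:
Individual areas: |zone P| = 20, |zone Q| = 40.
|zone P∩zone Q|: x∈[3,5], y∈[1,6] → 2·5 = 10.
|zone P ∪ zone Q| = 60 − 10 = 50.00.

50.00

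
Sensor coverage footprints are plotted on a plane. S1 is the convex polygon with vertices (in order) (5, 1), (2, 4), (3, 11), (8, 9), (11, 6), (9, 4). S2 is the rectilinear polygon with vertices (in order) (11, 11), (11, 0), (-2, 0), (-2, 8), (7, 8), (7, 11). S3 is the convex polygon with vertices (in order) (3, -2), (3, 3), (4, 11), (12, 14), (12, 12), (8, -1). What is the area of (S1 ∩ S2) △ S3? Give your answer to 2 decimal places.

60.86

|S1 ∩ S2| = 43.0571.
|(S1 ∩ S2) ∩ S3| = 37.3467.
|(S1 ∩ S2) △ S3| = 43.0571 + 92.5 − 74.6933 = 60.86.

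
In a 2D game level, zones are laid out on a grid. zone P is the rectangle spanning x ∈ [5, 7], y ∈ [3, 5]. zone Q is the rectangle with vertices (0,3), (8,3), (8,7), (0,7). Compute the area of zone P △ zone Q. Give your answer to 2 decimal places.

|zone P∩zone Q|: x∈[5,7], y∈[3,5] → 2·2 = 4.
|zone P △ zone Q| = |zone P| + |zone Q| − 2·|zone P∩zone Q| = 4 + 32 − 8 = 28.00.

28.00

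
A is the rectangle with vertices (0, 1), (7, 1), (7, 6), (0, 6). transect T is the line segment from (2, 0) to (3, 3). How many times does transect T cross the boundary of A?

1

The segment meets the boundary at (2.333,1).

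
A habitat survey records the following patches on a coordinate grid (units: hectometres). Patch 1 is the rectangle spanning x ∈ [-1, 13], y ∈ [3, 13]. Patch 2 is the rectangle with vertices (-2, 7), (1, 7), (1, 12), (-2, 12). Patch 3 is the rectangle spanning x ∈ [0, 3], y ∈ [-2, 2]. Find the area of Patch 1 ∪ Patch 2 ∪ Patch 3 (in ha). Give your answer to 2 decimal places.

By inclusion–exclusion:
Individual areas: |Patch 1| = 140, |Patch 2| = 15, |Patch 3| = 12.
|Patch 1∩Patch 2|: x∈[-1,1], y∈[7,12] → 2·5 = 10.
|Patch 1∩Patch 3| = 0 (no overlap).
|Patch 2∩Patch 3| = 0 (no overlap).
|Patch 1∩Patch 2∩Patch 3| = 0.
|Patch 1 ∪ Patch 2 ∪ Patch 3| = 167 − 10 + 0 = 157.00.

157.00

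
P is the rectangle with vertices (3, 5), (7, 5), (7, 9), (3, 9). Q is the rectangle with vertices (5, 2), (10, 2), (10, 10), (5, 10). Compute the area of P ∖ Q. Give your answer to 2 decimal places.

8.00

|P∩Q|: x∈[5,7], y∈[5,9] → 2·4 = 8.
|P| = 16.
|P ∖ Q| = |P| − |P∩Q| = 16 − 8 = 8.00.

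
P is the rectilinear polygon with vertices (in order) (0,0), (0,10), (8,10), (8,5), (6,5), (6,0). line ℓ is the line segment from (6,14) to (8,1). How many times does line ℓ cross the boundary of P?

The segment meets the boundary at (7.385,5), (6.615,10).

2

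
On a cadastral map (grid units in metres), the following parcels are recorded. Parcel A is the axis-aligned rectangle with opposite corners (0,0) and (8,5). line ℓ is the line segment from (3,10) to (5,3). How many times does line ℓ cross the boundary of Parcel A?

1

The segment meets the boundary at (4.429,5).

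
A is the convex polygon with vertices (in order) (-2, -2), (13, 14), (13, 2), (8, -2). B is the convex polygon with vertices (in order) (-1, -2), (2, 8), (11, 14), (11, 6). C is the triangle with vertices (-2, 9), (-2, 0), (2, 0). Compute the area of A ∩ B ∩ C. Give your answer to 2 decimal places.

The intersection is the polygon with vertices (1.317,1.538), (2,0), (-0.125,0).
By the shoelace formula its area is 1.63.

1.63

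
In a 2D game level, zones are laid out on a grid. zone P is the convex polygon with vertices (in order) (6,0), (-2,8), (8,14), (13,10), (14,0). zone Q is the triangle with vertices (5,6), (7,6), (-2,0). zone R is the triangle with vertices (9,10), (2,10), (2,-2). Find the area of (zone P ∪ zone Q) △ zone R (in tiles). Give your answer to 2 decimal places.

115.34

|zone P ∪ zone Q| = 144.9692.
|(zone P ∪ zone Q) ∩ zone R| = 35.8138.
|(zone P ∪ zone Q) △ zone R| = 144.9692 + 42 − 71.6277 = 115.34.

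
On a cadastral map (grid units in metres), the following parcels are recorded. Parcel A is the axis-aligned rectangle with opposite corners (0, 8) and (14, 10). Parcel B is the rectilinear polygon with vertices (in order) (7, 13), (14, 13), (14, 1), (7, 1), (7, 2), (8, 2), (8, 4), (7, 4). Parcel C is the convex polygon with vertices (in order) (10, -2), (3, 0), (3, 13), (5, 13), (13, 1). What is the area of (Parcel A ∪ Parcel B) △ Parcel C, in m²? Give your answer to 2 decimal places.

120.50

|Parcel A ∪ Parcel B| = 96.
|(Parcel A ∪ Parcel B) ∩ Parcel C| = 33.
|(Parcel A ∪ Parcel B) △ Parcel C| = 96 + 90.5 − 66 = 120.50.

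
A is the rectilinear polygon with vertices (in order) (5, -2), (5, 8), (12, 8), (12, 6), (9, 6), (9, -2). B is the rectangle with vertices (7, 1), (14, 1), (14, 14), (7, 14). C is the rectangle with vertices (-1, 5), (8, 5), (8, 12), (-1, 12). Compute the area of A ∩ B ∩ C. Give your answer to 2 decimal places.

The intersection is the polygon with vertices (7,8), (8,8), (8,5), (7,5).
By the shoelace formula its area is 3.00.

3.00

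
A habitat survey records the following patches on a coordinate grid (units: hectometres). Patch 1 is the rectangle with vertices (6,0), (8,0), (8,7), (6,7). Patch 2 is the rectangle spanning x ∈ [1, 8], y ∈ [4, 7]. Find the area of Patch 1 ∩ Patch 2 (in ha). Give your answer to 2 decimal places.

|Patch 1∩Patch 2|: x∈[6,8], y∈[4,7] → 2·3 = 6.

6.00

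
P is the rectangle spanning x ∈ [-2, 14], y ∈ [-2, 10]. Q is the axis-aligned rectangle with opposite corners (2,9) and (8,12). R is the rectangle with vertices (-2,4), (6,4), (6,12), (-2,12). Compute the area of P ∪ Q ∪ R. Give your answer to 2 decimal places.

212.00

By inclusion–exclusion:
Individual areas: |P| = 192, |Q| = 18, |R| = 64.
|P∩Q|: x∈[2,8], y∈[9,10] → 6·1 = 6.
|P∩R|: x∈[-2,6], y∈[4,10] → 8·6 = 48.
|Q∩R|: x∈[2,6], y∈[9,12] → 4·3 = 12.
|P∩Q∩R| = 4.
|P ∪ Q ∪ R| = 274 − 66 + 4 = 212.00.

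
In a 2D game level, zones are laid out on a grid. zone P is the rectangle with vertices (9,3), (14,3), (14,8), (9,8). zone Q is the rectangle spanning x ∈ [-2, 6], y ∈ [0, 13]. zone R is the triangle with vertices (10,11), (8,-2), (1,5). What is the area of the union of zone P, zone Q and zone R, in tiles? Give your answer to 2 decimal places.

159.72

By inclusion–exclusion:
Individual areas: |zone P| = 25, |zone Q| = 104, |zone R| = 52.5.
|zone P∩zone Q| = 0 (no overlap).
|zone P∩zone R| = 0.9423.
|zone Q∩zone R| = 20.8333.
|zone P∩zone Q∩zone R| = 0.
|zone P ∪ zone Q ∪ zone R| = 181.5 − 21.7756 + 0 = 159.72.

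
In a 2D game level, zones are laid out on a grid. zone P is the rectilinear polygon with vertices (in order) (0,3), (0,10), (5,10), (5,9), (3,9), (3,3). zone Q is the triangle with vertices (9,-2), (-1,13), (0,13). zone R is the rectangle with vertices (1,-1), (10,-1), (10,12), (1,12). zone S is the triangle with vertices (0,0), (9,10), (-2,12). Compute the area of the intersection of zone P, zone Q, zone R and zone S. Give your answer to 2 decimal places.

1.80

The intersection is the polygon with vertices (3,7), (1,10), (1.8,10), (3,8).
By the shoelace formula its area is 1.80.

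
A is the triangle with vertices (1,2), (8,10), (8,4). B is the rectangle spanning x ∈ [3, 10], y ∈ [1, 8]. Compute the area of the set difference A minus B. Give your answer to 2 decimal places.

3.46

|A| = 21, |A∩B| = 17.5357.
|A ∖ B| = |A| − |A∩B| = 21 − 17.5357 = 3.46.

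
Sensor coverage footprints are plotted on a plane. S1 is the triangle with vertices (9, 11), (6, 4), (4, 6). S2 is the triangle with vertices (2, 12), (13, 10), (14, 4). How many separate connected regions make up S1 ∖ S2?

S1 ∖ S2 splits into 2 disjoint pieces (area 0.0167, area 8.2074).

2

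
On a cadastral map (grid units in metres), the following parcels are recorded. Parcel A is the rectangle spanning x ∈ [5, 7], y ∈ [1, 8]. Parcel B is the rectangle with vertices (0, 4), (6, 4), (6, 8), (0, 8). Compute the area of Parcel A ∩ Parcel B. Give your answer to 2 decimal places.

|Parcel A∩Parcel B|: x∈[5,6], y∈[4,8] → 1·4 = 4.

4.00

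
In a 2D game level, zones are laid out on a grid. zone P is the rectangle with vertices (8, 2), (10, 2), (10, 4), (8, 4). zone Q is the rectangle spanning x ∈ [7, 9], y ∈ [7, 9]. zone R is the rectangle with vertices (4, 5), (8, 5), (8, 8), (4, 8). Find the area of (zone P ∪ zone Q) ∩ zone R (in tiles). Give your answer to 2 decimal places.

1.00

The region (zone P ∪ zone Q) ∩ zone R is the polygon with vertices (7,7), (7,8), (8,8), (8,7).
By the shoelace formula its area is 1.00.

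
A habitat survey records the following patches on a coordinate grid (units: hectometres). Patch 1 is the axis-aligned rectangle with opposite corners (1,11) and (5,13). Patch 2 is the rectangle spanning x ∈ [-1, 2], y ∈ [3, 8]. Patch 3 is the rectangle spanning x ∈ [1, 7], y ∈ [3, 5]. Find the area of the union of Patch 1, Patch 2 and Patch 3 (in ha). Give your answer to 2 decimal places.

33.00

By inclusion–exclusion:
Individual areas: |Patch 1| = 8, |Patch 2| = 15, |Patch 3| = 12.
|Patch 1∩Patch 2| = 0 (no overlap).
|Patch 1∩Patch 3| = 0 (no overlap).
|Patch 2∩Patch 3|: x∈[1,2], y∈[3,5] → 1·2 = 2.
|Patch 1∩Patch 2∩Patch 3| = 0.
|Patch 1 ∪ Patch 2 ∪ Patch 3| = 35 − 2 + 0 = 33.00.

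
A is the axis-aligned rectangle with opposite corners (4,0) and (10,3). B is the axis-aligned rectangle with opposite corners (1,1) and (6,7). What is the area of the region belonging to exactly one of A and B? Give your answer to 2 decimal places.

40.00

|A∩B|: x∈[4,6], y∈[1,3] → 2·2 = 4.
|A △ B| = |A| + |B| − 2·|A∩B| = 18 + 30 − 8 = 40.00.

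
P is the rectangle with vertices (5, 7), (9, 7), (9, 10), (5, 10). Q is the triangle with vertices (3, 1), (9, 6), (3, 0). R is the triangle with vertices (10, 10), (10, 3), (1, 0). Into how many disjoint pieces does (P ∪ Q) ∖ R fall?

(P ∪ Q) ∖ R splits into 2 disjoint pieces (area 10.3944, area 0.3333).

2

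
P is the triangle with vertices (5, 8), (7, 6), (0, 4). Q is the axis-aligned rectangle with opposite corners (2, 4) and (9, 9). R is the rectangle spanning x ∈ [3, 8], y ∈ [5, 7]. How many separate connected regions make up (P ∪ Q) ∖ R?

1

(P ∪ Q) ∖ R is a single connected region.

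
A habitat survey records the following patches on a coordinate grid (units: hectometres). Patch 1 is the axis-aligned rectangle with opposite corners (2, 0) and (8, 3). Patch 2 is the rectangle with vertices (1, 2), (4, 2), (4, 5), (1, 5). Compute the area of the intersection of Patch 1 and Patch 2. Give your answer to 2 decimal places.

2.00

|Patch 1∩Patch 2|: x∈[2,4], y∈[2,3] → 2·1 = 2.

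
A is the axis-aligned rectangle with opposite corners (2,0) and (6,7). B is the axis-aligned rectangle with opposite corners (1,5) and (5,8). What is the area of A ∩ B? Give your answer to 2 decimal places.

|A∩B|: x∈[2,5], y∈[5,7] → 3·2 = 6.

6.00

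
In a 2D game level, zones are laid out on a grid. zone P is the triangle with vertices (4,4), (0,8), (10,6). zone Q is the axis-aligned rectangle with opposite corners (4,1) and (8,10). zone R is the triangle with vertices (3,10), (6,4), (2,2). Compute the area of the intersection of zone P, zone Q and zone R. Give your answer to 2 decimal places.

The intersection is the polygon with vertices (4,4), (4,7.2), (4.444,7.111), (5.714,4.571).
By the shoelace formula its area is 3.25.

3.25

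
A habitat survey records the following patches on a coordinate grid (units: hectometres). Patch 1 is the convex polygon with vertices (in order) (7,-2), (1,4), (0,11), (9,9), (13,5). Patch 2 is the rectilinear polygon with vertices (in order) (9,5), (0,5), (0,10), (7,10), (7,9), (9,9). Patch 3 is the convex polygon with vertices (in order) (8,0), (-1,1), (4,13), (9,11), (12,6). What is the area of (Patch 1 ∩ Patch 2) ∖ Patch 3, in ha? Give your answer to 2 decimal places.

|Patch 1 ∩ Patch 2| = 39.8056.
|(Patch 1 ∩ Patch 2) ∩ Patch 3| = 33.7315.
|(Patch 1 ∩ Patch 2) ∖ Patch 3| = 39.8056 − 33.7315 = 6.07.

6.07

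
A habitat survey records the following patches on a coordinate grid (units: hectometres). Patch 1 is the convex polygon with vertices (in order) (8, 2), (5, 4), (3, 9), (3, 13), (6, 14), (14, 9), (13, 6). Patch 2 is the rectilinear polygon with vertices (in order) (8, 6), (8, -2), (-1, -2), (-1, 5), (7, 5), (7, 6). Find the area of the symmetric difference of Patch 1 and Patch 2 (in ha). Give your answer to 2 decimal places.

132.60

|Patch 1| = 83, |Patch 2| = 64, |Patch 1∩Patch 2| = 7.2.
|Patch 1 △ Patch 2| = |Patch 1| + |Patch 2| − 2·|Patch 1∩Patch 2| = 83 + 64 − 14.4 = 132.60.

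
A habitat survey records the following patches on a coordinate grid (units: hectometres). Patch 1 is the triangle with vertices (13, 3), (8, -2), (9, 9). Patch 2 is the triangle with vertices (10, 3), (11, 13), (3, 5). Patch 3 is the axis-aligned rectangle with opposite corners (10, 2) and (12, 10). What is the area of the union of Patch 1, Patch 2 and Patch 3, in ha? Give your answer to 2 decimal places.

60.00

By inclusion–exclusion:
Individual areas: |Patch 1| = 25, |Patch 2| = 36, |Patch 3| = 16.
|Patch 1∩Patch 2| = 7.4342.
|Patch 1∩Patch 3| = 8.
|Patch 2∩Patch 3| = 2.45.
|Patch 1∩Patch 2∩Patch 3| = 0.8804.
|Patch 1 ∪ Patch 2 ∪ Patch 3| = 77 − 17.8842 + 0.8804 = 60.00.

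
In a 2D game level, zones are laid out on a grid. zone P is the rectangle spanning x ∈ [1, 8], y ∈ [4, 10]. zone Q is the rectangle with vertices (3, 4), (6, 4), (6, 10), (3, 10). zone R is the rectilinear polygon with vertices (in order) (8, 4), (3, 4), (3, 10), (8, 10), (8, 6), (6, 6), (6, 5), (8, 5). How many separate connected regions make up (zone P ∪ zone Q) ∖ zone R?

(zone P ∪ zone Q) ∖ zone R splits into 2 disjoint pieces (area 2, area 12).

2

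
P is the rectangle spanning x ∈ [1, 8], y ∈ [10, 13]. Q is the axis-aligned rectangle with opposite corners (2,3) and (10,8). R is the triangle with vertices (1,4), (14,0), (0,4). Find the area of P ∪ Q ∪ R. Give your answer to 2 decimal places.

By inclusion–exclusion:
Individual areas: |P| = 21, |Q| = 40, |R| = 2.
|P∩Q| = 0 (no overlap).
|P∩R| = 0.
|Q∩R| = 0.4574.
|P∩Q∩R| = 0.
|P ∪ Q ∪ R| = 63 − 0.4574 + 0 = 62.54.

62.54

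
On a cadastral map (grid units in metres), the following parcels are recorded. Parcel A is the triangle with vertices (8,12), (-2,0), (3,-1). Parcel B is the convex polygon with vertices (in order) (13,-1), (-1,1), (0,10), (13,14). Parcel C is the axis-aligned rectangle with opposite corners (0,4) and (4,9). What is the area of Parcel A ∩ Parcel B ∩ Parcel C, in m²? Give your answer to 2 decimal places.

4.27

The intersection is the polygon with vertices (4,7.2), (4,4), (1.333,4).
By the shoelace formula its area is 4.27.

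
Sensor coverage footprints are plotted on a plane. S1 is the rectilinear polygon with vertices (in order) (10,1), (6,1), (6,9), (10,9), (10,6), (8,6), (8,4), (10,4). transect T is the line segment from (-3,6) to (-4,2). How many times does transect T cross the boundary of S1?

The segment lies entirely outside S1 and never meets its boundary.

0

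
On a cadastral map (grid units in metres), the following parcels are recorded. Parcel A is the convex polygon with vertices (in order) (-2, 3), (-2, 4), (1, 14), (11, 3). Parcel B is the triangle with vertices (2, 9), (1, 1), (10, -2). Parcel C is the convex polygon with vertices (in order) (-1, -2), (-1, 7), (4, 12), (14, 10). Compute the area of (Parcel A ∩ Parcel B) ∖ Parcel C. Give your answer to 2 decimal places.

0.31

|Parcel A ∩ Parcel B| = 15.3409.
|(Parcel A ∩ Parcel B) ∩ Parcel C| = 15.0273.
|(Parcel A ∩ Parcel B) ∖ Parcel C| = 15.3409 − 15.0273 = 0.31.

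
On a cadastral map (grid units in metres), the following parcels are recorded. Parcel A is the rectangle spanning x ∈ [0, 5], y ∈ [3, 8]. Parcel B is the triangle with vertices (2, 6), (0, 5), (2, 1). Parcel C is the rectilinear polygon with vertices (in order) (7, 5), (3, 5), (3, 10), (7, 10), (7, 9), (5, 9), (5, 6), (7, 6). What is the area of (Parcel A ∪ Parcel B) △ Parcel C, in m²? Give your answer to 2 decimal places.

|Parcel A ∪ Parcel B| = 26.
|(Parcel A ∪ Parcel B) ∩ Parcel C| = 6.
|(Parcel A ∪ Parcel B) △ Parcel C| = 26 + 14 − 12 = 28.00.

28.00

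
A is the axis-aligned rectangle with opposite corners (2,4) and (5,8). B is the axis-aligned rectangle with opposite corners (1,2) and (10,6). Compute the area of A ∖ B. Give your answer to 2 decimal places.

|A∩B|: x∈[2,5], y∈[4,6] → 3·2 = 6.
|A| = 12.
|A ∖ B| = |A| − |A∩B| = 12 − 6 = 6.00.

6.00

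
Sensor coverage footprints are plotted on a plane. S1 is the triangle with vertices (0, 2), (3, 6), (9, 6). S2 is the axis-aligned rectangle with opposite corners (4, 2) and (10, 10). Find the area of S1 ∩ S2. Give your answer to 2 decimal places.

5.56

The intersection is the polygon with vertices (9,6), (4,3.778), (4,6).
By the shoelace formula its area is 5.56.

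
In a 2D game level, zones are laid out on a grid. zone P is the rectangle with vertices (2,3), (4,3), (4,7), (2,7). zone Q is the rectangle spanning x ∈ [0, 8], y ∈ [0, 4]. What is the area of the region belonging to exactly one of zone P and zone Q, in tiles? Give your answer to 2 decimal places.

36.00

|zone P∩zone Q|: x∈[2,4], y∈[3,4] → 2·1 = 2.
|zone P △ zone Q| = |zone P| + |zone Q| − 2·|zone P∩zone Q| = 8 + 32 − 4 = 36.00.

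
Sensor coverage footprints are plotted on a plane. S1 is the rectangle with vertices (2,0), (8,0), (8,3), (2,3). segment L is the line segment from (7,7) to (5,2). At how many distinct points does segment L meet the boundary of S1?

1

The segment meets the boundary at (5.4,3).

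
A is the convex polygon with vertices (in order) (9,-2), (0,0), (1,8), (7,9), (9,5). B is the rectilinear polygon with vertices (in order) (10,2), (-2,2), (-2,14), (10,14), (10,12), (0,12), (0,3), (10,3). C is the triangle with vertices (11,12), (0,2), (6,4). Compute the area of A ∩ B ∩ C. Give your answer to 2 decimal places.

The intersection is the polygon with vertices (3,3), (0.261,2.087), (0.282,2.256), (1.1,3).
By the shoelace formula its area is 0.93.

0.93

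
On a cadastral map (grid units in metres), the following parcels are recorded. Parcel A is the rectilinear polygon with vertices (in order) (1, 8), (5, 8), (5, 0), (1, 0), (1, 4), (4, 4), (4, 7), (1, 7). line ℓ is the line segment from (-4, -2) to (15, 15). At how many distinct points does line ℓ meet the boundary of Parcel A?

The segment meets the boundary at (5,6.053), (2.706,4), (4,5.158), (1,2.474).

4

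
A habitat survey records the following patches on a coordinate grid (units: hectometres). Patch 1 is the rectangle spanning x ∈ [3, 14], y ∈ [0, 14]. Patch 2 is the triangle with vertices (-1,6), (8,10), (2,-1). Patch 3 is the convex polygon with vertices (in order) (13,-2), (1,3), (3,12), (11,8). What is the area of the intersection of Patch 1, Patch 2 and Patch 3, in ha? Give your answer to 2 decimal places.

The intersection is the polygon with vertices (7.471,9.765), (7.786,9.607), (3.593,1.92), (3,2.167), (3,7.778).
By the shoelace formula its area is 16.89.

16.89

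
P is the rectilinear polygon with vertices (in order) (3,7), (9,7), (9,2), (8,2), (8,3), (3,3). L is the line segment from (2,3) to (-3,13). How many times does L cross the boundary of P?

0

The segment lies entirely outside P and never meets its boundary.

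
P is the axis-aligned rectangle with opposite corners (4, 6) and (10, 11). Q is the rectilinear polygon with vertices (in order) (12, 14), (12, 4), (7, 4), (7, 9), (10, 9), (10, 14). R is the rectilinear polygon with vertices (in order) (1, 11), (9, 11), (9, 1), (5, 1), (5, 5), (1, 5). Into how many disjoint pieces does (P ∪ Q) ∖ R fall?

(P ∪ Q) ∖ R is a single connected region.

1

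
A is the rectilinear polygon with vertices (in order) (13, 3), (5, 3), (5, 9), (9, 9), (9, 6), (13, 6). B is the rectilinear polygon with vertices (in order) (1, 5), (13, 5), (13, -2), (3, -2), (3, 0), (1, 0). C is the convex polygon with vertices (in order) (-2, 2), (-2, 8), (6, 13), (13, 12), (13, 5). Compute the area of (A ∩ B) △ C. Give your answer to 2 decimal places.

|A ∩ B| = 16.
|(A ∩ B) ∩ C| = 6.4.
|(A ∩ B) △ C| = 16 + 119 − 12.8 = 122.20.

122.20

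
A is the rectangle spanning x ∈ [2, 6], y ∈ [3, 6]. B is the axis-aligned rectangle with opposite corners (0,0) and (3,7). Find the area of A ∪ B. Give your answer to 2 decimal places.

30.00

By inclusion–exclusion:
Individual areas: |A| = 12, |B| = 21.
|A∩B|: x∈[2,3], y∈[3,6] → 1·3 = 3.
|A ∪ B| = 33 − 3 = 30.00.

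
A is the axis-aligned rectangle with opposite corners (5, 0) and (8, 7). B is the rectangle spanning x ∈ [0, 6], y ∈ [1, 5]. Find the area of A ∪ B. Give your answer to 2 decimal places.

By inclusion–exclusion:
Individual areas: |A| = 21, |B| = 24.
|A∩B|: x∈[5,6], y∈[1,5] → 1·4 = 4.
|A ∪ B| = 45 − 4 = 41.00.

41.00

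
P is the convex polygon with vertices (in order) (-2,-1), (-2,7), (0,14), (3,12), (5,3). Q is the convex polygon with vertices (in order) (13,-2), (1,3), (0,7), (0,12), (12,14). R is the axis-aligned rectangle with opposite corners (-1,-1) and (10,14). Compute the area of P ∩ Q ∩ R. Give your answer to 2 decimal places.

36.53

The intersection is the polygon with vertices (5,3), (3.313,2.036), (1,3), (0,7), (0,12), (2.4,12.4), (3,12).
By the shoelace formula its area is 36.53.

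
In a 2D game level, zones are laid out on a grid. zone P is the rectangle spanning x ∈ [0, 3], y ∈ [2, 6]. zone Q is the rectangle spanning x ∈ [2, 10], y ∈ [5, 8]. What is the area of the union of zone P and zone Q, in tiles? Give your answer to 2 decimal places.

35.00

By inclusion–exclusion:
Individual areas: |zone P| = 12, |zone Q| = 24.
|zone P∩zone Q|: x∈[2,3], y∈[5,6] → 1·1 = 1.
|zone P ∪ zone Q| = 36 − 1 = 35.00.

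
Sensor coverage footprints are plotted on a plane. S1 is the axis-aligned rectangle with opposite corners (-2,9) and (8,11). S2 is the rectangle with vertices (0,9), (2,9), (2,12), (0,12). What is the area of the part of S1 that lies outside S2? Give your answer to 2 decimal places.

|S1∩S2|: x∈[0,2], y∈[9,11] → 2·2 = 4.
|S1| = 20.
|S1 ∖ S2| = |S1| − |S1∩S2| = 20 − 4 = 16.00.

16.00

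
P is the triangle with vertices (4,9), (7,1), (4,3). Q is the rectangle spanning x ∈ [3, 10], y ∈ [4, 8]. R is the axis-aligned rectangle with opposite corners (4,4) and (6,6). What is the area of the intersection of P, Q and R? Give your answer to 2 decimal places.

3.00

The intersection is the polygon with vertices (4,4), (4,6), (5.125,6), (5.875,4).
By the shoelace formula its area is 3.00.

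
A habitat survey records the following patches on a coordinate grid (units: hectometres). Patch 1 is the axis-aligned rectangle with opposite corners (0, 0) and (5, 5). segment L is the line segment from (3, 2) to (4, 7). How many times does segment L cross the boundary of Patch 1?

1

The segment meets the boundary at (3.6,5).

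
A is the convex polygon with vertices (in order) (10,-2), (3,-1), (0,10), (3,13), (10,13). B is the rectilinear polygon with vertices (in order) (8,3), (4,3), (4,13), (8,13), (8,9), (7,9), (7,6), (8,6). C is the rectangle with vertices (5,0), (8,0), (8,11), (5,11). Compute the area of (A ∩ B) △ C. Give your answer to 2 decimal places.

28.00

|A ∩ B| = 37.
|(A ∩ B) ∩ C| = 21.
|(A ∩ B) △ C| = 37 + 33 − 42 = 28.00.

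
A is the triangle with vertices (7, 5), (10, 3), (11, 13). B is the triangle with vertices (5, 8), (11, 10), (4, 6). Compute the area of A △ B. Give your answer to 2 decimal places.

|A| = 16, |B| = 5, |A∩B| = 0.4382.
|A △ B| = |A| + |B| − 2·|A∩B| = 16 + 5 − 0.8765 = 20.12.

20.12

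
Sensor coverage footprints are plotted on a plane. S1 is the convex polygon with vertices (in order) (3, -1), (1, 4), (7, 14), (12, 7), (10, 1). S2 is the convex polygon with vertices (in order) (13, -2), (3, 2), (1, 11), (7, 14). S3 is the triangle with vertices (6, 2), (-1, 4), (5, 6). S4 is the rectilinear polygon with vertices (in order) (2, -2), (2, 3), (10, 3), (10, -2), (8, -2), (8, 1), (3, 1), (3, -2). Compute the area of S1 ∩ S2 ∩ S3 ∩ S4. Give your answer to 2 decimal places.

The intersection is the polygon with vertices (6,2), (2.797,2.915), (2.778,3), (5.75,3).
By the shoelace formula its area is 1.61.

1.61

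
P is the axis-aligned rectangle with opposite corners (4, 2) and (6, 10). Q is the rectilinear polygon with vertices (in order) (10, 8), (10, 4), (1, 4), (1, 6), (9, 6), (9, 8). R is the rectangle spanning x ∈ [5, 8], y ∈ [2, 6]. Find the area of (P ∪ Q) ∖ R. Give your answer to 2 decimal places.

|P ∪ Q| = 32.
|(P ∪ Q) ∩ R| = 8.
|(P ∪ Q) ∖ R| = 32 − 8 = 24.00.

24.00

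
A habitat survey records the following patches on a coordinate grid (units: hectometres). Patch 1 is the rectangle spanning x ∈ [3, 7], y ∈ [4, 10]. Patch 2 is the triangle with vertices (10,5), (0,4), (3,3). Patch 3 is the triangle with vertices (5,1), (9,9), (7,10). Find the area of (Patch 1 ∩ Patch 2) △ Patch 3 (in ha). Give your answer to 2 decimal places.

|Patch 1 ∩ Patch 2| = 1.9643.
|(Patch 1 ∩ Patch 2) ∩ Patch 3| = 0.5816.
|(Patch 1 ∩ Patch 2) △ Patch 3| = 1.9643 + 10 − 1.1633 = 10.80.

10.80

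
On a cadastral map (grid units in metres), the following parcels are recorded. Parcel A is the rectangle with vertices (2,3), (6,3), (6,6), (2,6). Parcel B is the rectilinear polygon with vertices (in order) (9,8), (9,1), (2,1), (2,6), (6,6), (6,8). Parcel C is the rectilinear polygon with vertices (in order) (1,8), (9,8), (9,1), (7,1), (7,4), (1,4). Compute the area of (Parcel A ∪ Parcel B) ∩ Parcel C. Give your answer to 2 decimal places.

The region (Parcel A ∪ Parcel B) ∩ Parcel C is the polygon with vertices (6,8), (9,8), (9,1), (7,1), (7,4), (2,4), (2,6), (6,6).
By the shoelace formula its area is 26.00.

26.00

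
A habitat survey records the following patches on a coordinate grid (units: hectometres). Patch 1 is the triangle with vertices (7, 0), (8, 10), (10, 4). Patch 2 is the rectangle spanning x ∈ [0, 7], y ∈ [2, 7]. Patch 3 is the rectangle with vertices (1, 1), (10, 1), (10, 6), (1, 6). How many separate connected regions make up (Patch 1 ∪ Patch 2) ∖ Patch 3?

(Patch 1 ∪ Patch 2) ∖ Patch 3 splits into 3 disjoint pieces (area 3.4667, area 0.325, area 11).

3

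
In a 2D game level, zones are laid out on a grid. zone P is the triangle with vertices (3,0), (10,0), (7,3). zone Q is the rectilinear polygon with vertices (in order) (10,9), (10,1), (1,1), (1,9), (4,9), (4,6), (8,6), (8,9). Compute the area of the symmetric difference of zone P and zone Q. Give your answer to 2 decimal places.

61.17

|zone P| = 10.5, |zone Q| = 60, |zone P∩zone Q| = 4.6667.
|zone P △ zone Q| = |zone P| + |zone Q| − 2·|zone P∩zone Q| = 10.5 + 60 − 9.3333 = 61.17.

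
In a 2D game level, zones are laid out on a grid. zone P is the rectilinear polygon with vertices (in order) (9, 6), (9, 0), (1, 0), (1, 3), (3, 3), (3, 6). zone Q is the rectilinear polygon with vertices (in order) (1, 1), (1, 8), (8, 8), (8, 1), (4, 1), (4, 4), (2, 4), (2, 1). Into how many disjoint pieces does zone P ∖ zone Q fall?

1

zone P ∖ zone Q is a single connected region.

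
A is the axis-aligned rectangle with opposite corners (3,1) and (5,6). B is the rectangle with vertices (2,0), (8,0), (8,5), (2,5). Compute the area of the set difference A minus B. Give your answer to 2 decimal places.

|A∩B|: x∈[3,5], y∈[1,5] → 2·4 = 8.
|A| = 10.
|A ∖ B| = |A| − |A∩B| = 10 − 8 = 2.00.

2.00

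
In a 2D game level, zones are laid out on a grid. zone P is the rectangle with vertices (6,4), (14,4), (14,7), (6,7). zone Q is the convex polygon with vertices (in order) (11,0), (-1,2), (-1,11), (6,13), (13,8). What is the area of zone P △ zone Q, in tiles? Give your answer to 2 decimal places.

123.25

|zone P| = 24, |zone Q| = 137.5, |zone P∩zone Q| = 19.125.
|zone P △ zone Q| = |zone P| + |zone Q| − 2·|zone P∩zone Q| = 24 + 137.5 − 38.25 = 123.25.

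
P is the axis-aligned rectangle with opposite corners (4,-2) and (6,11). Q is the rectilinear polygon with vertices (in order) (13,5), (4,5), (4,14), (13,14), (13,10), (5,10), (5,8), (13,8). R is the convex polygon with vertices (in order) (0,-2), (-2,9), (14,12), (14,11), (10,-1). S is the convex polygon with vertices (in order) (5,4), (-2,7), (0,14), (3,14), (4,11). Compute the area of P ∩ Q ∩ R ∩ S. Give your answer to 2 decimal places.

2.52

The intersection is the polygon with vertices (4,10.125), (4.122,10.148), (4.857,5), (4,5).
By the shoelace formula its area is 2.52.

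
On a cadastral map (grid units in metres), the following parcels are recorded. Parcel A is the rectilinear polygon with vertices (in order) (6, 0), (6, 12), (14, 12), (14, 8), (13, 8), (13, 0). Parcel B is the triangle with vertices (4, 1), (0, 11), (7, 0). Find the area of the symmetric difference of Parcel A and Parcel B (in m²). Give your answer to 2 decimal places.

99.76

|Parcel A| = 88, |Parcel B| = 13, |Parcel A∩Parcel B| = 0.619.
|Parcel A △ Parcel B| = |Parcel A| + |Parcel B| − 2·|Parcel A∩Parcel B| = 88 + 13 − 1.2381 = 99.76.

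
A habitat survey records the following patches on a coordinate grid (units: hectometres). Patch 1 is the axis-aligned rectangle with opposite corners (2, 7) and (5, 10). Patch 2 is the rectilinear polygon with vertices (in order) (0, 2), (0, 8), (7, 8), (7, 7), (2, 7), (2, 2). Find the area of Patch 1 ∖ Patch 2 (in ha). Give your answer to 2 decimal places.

6.00

|Patch 1| = 9, |Patch 1∩Patch 2| = 3.
|Patch 1 ∖ Patch 2| = |Patch 1| − |Patch 1∩Patch 2| = 9 − 3 = 6.00.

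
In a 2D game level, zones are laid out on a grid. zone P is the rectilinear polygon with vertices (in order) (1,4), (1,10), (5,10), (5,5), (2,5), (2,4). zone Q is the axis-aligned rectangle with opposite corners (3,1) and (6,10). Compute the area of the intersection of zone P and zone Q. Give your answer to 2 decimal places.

10.00

The intersection is the polygon with vertices (5,10), (5,5), (3,5), (3,10).
By the shoelace formula its area is 10.00.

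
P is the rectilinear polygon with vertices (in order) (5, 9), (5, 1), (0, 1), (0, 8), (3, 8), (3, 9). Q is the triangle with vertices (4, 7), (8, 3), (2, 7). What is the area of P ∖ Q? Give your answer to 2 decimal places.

|P| = 37, |P∩Q| = 2.5.
|P ∖ Q| = |P| − |P∩Q| = 37 − 2.5 = 34.50.

34.50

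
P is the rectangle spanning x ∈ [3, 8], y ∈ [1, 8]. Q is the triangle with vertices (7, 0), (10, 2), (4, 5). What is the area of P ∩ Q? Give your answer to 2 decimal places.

The intersection is the polygon with vertices (8,1), (6.4,1), (4,5), (8,3).
By the shoelace formula its area is 7.20.

7.20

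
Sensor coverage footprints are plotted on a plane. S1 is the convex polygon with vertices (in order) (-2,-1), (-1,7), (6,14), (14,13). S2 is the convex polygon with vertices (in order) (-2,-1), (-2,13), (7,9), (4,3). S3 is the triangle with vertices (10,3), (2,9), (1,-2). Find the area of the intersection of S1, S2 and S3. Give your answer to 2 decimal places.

The intersection is the polygon with vertices (5.111,5.222), (1.358,1.938), (2,9), (5.636,6.273).
By the shoelace formula its area is 14.82.

14.82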